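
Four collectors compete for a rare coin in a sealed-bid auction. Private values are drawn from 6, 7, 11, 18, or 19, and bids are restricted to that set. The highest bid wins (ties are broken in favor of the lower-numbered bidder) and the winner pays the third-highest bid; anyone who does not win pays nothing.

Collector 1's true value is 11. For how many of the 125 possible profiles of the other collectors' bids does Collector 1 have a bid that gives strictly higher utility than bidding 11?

24

Others bid (6, 6, 18): truth gives 0; bid 18 gives 5 > 0. Violating.
Others bid (6, 6, 19): truth gives 0; bid 19 gives 5 > 0. Violating.
Others bid (6, 7, 18): truth gives 0; bid 18 gives 4 > 0. Violating.
Others bid (6, 7, 19): truth gives 0; bid 19 gives 4 > 0. Violating.
Others bid (6, 6, 6): truth gives 5; no alternative beats it.
Others bid (6, 6, 7): truth gives 5; no alternative beats it.
(Checking all 125 profiles: 24 have a profitable deviation, 101 do not.)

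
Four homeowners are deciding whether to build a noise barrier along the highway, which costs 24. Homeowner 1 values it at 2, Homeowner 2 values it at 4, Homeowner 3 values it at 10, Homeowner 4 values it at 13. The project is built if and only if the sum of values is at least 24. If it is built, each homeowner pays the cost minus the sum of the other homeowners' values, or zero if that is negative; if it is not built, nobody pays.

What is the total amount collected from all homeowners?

Total value 29 ≥ cost 24, so it is built.
Homeowner 1: others sum to 27; max(0, 24 - 27) = 0.
Homeowner 2: others sum to 25; max(0, 24 - 25) = 0.
Homeowner 3: others sum to 19; max(0, 24 - 19) = 5.
Homeowner 4: others sum to 16; max(0, 24 - 16) = 8.
Total collected = 0 + 0 + 5 + 8 = 13.

13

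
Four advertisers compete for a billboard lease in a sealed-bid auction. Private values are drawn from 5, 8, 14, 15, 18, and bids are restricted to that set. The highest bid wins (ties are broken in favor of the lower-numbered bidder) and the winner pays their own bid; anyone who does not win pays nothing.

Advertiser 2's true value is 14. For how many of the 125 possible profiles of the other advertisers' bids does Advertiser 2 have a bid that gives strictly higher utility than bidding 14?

4

Others bid (5, 5, 5): truth gives 0; bid 8 gives 6 > 0. Violating.
Others bid (5, 5, 8): truth gives 0; bid 8 gives 6 > 0. Violating.
Others bid (5, 8, 5): truth gives 0; bid 8 gives 6 > 0. Violating.
Others bid (5, 8, 8): truth gives 0; bid 8 gives 6 > 0. Violating.
Others bid (5, 5, 14): truth gives 0; no alternative beats it.
Others bid (5, 5, 15): truth gives 0; no alternative beats it.
(Checking all 125 profiles: 4 have a profitable deviation, 121 do not.)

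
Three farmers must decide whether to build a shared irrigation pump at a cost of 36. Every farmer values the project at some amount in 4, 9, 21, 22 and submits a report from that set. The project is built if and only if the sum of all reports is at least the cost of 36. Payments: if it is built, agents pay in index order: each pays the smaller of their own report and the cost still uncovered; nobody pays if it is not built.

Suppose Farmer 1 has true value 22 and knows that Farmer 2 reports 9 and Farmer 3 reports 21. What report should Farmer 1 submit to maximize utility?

9

Report 4: project not built, utility 0.
Report 9: project built, pays 9, utility 22 - 9 = 13.
Report 21: project built, pays 21, utility 22 - 21 = 1.
Report 22: project built, pays 22, utility 22 - 22 = 0.
The best choice is 9 with utility 13.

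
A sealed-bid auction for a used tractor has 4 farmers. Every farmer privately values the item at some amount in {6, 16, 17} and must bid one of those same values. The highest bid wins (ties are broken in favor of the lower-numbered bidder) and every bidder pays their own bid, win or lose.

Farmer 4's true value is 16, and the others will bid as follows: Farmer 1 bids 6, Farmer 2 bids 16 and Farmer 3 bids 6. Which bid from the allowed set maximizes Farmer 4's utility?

Bid 6: loses but pays 6, utility -6.
Bid 16: loses but pays 16, utility -16.
Bid 17: wins, pays 17, utility 16 - 17 = -1.
The best choice is 17 with utility -1.

17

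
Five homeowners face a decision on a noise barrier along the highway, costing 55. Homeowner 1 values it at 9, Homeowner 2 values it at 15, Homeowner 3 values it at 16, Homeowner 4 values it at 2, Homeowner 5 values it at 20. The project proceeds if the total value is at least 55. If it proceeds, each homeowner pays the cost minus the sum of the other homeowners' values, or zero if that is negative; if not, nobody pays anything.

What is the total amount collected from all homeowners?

32

Total value 62 ≥ cost 55, so it is built.
Homeowner 1: others sum to 53; max(0, 55 - 53) = 2.
Homeowner 2: others sum to 47; max(0, 55 - 47) = 8.
Homeowner 3: others sum to 46; max(0, 55 - 46) = 9.
Homeowner 4: others sum to 60; max(0, 55 - 60) = 0.
Homeowner 5: others sum to 42; max(0, 55 - 42) = 13.
Total collected = 2 + 8 + 9 + 0 + 13 = 32.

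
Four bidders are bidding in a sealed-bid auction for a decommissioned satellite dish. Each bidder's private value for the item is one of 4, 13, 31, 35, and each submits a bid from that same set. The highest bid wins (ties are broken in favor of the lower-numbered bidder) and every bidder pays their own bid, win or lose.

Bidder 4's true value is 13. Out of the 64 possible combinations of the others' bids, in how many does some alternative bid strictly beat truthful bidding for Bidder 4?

Others bid (4, 4, 13): truth gives -13; bid 4 gives -4 > -13. Violating.
Others bid (4, 4, 31): truth gives -13; bid 4 gives -4 > -13. Violating.
Others bid (4, 4, 35): truth gives -13; bid 4 gives -4 > -13. Violating.
Others bid (4, 13, 4): truth gives -13; bid 4 gives -4 > -13. Violating.
Others bid (4, 4, 4): truth gives 0; no alternative beats it.
(Checking all 64 profiles: 63 have a profitable deviation, 1 does not.)

63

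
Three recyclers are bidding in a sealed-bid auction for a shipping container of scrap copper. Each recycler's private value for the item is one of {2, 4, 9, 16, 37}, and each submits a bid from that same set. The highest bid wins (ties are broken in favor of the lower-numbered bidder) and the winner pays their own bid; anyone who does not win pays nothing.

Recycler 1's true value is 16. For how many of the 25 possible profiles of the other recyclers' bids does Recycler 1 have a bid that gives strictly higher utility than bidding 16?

9

Others bid (2, 2): truth gives 0; bid 2 gives 14 > 0. Violating.
Others bid (2, 4): truth gives 0; bid 4 gives 12 > 0. Violating.
Others bid (2, 9): truth gives 0; bid 9 gives 7 > 0. Violating.
Others bid (4, 2): truth gives 0; bid 4 gives 12 > 0. Violating.
Others bid (2, 16): truth gives 0; no alternative beats it.
Others bid (2, 37): truth gives 0; no alternative beats it.
(Checking all 25 profiles: 9 have a profitable deviation, 16 do not.)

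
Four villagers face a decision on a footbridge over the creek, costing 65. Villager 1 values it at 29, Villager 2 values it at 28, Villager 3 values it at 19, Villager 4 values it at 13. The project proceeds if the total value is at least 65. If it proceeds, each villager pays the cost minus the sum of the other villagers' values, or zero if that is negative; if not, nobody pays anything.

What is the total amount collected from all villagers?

9

Total value 89 ≥ cost 65, so it is built.
Villager 1: others sum to 60; max(0, 65 - 60) = 5.
Villager 2: others sum to 61; max(0, 65 - 61) = 4.
Villager 3: others sum to 70; max(0, 65 - 70) = 0.
Villager 4: others sum to 76; max(0, 65 - 76) = 0.
Total collected = 5 + 4 + 0 + 0 = 9.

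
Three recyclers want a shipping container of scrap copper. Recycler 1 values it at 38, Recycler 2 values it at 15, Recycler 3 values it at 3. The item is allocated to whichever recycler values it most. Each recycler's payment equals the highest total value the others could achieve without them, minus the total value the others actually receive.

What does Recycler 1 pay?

15

Recycler 1 has the highest value and receives the item.
Without Recycler 1, the item would go to the next-highest value, 15, so the others could achieve 15.
With Recycler 1 present and winning, the others receive nothing, so their total is 0.
Payment = 15 - 0 = 15.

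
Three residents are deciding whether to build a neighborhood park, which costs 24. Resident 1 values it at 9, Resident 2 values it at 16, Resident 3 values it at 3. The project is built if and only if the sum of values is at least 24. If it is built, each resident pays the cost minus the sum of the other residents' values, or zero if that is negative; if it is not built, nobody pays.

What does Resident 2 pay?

Total value 28 ≥ cost 24, so the project is built.
The other residents' values sum to 12.
Cost minus that sum is 24 - 12 = 12.

12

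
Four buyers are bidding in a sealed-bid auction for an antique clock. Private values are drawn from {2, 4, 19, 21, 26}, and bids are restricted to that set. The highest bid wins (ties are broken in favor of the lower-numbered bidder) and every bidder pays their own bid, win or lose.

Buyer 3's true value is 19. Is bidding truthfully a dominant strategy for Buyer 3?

No

Consider the case where Buyer 1 bids 2, Buyer 2 bids 2 and Buyer 4 bids 2.
Truthful bid 19: wins, pays 19, utility 19 - 19 = 0.
Bid 4 instead: wins, pays 4, utility 19 - 4 = 15.
Since 15 > 0, bidding 4 is strictly better here, so truthful bidding is not dominant.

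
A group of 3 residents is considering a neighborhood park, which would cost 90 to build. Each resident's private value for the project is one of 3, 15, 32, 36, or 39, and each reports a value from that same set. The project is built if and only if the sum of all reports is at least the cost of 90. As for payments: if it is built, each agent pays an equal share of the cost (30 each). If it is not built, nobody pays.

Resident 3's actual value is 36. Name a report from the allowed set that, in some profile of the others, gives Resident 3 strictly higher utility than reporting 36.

39

Suppose Resident 1 reports 15 and Resident 2 reports 36.
Report 36: project not built, utility 0.
Report 39: project built, pays 30, utility 36 - 30 = 6.
So reporting 39 beats truth here (6 > 0).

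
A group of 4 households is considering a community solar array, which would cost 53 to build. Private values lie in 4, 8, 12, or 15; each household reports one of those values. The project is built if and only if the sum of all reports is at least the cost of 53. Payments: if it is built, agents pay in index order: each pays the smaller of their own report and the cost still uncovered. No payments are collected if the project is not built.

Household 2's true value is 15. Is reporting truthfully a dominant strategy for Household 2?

No

Consider the case where Household 1 reports 12, Household 3 reports 15 and Household 4 reports 15.
Truthful report 15: project built, pays 15, utility 15 - 15 = 0.
Report 12 instead: project built, pays 12, utility 15 - 12 = 3.
Since 3 > 0, reporting 12 is strictly better here, so truthful reporting is not dominant.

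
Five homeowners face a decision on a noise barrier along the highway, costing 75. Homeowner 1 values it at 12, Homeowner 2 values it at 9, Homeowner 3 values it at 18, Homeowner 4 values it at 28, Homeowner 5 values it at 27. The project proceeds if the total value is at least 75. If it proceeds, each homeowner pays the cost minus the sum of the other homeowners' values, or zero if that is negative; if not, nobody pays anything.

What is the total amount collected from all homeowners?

Total value 94 ≥ cost 75, so it is built.
Homeowner 1: others sum to 82; max(0, 75 - 82) = 0.
Homeowner 2: others sum to 85; max(0, 75 - 85) = 0.
Homeowner 3: others sum to 76; max(0, 75 - 76) = 0.
Homeowner 4: others sum to 66; max(0, 75 - 66) = 9.
Homeowner 5: others sum to 67; max(0, 75 - 67) = 8.
Total collected = 0 + 0 + 0 + 9 + 8 = 17.

17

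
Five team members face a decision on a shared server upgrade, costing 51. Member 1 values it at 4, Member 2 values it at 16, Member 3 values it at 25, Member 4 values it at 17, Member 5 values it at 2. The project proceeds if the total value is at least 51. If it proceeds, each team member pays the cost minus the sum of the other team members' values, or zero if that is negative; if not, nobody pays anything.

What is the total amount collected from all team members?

Total value 64 ≥ cost 51, so it is built.
Member 1: others sum to 60; max(0, 51 - 60) = 0.
Member 2: others sum to 48; max(0, 51 - 48) = 3.
Member 3: others sum to 39; max(0, 51 - 39) = 12.
Member 4: others sum to 47; max(0, 51 - 47) = 4.
Member 5: others sum to 62; max(0, 51 - 62) = 0.
Total collected = 0 + 3 + 12 + 4 + 0 = 19.

19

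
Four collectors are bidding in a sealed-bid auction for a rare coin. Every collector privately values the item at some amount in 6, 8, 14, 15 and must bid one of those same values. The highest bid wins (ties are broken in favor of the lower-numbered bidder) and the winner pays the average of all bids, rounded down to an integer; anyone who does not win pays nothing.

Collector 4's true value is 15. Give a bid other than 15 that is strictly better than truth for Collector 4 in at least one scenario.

8

Suppose Collector 1 bids 6, Collector 2 bids 6 and Collector 3 bids 6.
Bid 15: wins, pays 8, utility 15 - 8 = 7.
Bid 8: wins, pays 6, utility 15 - 6 = 9.
So bidding 8 beats truth here (9 > 7).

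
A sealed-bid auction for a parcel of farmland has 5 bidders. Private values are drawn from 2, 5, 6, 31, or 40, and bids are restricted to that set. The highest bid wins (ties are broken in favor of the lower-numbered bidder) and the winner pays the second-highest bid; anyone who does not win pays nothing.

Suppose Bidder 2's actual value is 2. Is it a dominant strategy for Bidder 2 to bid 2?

Yes

Check each profile of the others' bids and compare truth against every alternative bid.
Others bid (2, 2, 2, 5): truth gives 0, best alternative gives -3.
Others bid (2, 2, 5, 2): truth gives 0, best alternative gives -3.
Others bid (2, 2, 5, 5): truth gives 0, best alternative gives -3.
Others bid (2, 5, 2, 2): truth gives 0, best alternative gives -3.
Others bid (2, 5, 2, 5): truth gives 0, best alternative gives -3.
Others bid (2, 5, 5, 2): truth gives 0, best alternative gives -3.
(Remaining 619 profiles checked similarly; truth is weakly best in each.)
In every case the truthful bid is at least as good as any alternative, so it is a dominant strategy.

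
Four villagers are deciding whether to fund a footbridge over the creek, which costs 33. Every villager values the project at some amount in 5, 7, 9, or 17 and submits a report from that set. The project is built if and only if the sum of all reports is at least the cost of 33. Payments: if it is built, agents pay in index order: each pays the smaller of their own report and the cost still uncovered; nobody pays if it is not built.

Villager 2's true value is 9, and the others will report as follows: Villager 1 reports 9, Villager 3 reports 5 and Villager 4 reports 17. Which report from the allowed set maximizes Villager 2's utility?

Report 5: project built, pays 5, utility 9 - 5 = 4.
Report 7: project built, pays 7, utility 9 - 7 = 2.
Report 9: project built, pays 9, utility 9 - 9 = 0.
Report 17: project built, pays 17, utility 9 - 17 = -8.
The best choice is 5 with utility 4.

5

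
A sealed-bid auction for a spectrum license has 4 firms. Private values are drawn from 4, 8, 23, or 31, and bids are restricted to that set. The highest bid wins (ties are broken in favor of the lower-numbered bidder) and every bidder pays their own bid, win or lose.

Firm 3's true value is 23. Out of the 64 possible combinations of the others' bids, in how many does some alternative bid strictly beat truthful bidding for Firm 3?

Others bid (4, 4, 4): truth gives 0; bid 8 gives 15 > 0. Violating.
Others bid (4, 4, 8): truth gives 0; bid 8 gives 15 > 0. Violating.
Others bid (4, 4, 31): truth gives -23; bid 4 gives -4 > -23. Violating.
Others bid (4, 8, 31): truth gives -23; bid 4 gives -4 > -23. Violating.
Others bid (4, 4, 23): truth gives 0; no alternative beats it.
Others bid (4, 8, 4): truth gives 0; no alternative beats it.
(Checking all 64 profiles: 54 have a profitable deviation, 10 do not.)

54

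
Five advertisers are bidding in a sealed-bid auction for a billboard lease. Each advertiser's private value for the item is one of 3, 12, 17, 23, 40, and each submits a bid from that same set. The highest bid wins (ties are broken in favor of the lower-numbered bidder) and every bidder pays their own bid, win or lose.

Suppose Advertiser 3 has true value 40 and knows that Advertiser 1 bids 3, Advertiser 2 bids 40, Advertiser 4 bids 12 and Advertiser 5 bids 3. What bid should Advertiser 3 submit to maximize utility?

Bid 3: loses but pays 3, utility -3.
Bid 12: loses but pays 12, utility -12.
Bid 17: loses but pays 17, utility -17.
Bid 23: loses but pays 23, utility -23.
Bid 40: loses but pays 40, utility -40.
The best choice is 3 with utility -3.

3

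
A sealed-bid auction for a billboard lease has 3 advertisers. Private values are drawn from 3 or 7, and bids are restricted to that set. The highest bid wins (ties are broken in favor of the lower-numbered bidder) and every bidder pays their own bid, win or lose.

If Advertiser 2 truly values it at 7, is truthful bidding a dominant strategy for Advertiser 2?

Consider the case where Advertiser 1 bids 7 and Advertiser 3 bids 3.
Truthful bid 7: loses but pays 7, utility -7.
Bid 3 instead: loses but pays 3, utility -3.
Since -3 > -7, bidding 3 is strictly better here, so truthful bidding is not dominant.

No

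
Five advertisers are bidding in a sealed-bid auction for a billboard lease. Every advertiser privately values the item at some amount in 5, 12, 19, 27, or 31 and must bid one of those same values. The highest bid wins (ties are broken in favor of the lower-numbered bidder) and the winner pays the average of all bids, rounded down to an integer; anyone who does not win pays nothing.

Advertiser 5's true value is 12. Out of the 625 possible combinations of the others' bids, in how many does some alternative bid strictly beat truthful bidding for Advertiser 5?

10

Others bid (5, 5, 5, 12): truth gives 0; bid 19 gives 3 > 0. Violating.
Others bid (5, 5, 12, 5): truth gives 0; bid 19 gives 3 > 0. Violating.
Others bid (5, 5, 12, 12): truth gives 0; bid 19 gives 2 > 0. Violating.
Others bid (5, 12, 5, 5): truth gives 0; bid 19 gives 3 > 0. Violating.
Others bid (5, 5, 5, 5): truth gives 6; no alternative beats it.
Others bid (5, 5, 5, 19): truth gives 0; no alternative beats it.
(Checking all 625 profiles: 10 have a profitable deviation, 615 do not.)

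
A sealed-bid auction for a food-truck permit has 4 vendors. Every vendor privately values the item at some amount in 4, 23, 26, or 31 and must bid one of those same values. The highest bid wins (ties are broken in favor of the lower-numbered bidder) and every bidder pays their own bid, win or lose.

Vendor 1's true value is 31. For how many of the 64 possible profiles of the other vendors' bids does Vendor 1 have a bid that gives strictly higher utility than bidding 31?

27

Others bid (4, 4, 4): truth gives 0; bid 4 gives 27 > 0. Violating.
Others bid (4, 4, 23): truth gives 0; bid 23 gives 8 > 0. Violating.
Others bid (4, 4, 26): truth gives 0; bid 26 gives 5 > 0. Violating.
Others bid (4, 23, 4): truth gives 0; bid 23 gives 8 > 0. Violating.
Others bid (4, 4, 31): truth gives 0; no alternative beats it.
Others bid (4, 23, 31): truth gives 0; no alternative beats it.
(Checking all 64 profiles: 27 have a profitable deviation, 37 do not.)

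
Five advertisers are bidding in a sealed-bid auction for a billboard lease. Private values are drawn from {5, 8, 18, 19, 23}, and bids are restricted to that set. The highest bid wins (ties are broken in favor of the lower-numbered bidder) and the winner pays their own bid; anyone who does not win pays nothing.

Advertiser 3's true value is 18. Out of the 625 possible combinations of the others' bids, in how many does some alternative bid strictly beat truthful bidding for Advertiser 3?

4

Others bid (5, 5, 5, 5): truth gives 0; bid 8 gives 10 > 0. Violating.
Others bid (5, 5, 5, 8): truth gives 0; bid 8 gives 10 > 0. Violating.
Others bid (5, 5, 8, 5): truth gives 0; bid 8 gives 10 > 0. Violating.
Others bid (5, 5, 8, 8): truth gives 0; bid 8 gives 10 > 0. Violating.
Others bid (5, 5, 5, 18): truth gives 0; no alternative beats it.
Others bid (5, 5, 5, 19): truth gives 0; no alternative beats it.
(Checking all 625 profiles: 4 have a profitable deviation, 621 do not.)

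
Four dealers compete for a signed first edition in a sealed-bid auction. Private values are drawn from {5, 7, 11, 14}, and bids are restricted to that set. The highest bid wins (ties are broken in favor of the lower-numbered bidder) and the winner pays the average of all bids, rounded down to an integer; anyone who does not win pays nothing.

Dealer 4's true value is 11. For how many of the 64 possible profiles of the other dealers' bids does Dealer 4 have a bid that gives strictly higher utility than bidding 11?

Others bid (5, 5, 5): truth gives 5; bid 7 gives 6 > 5. Violating.
Others bid (5, 5, 11): truth gives 0; bid 14 gives 3 > 0. Violating.
Others bid (5, 7, 11): truth gives 0; bid 14 gives 2 > 0. Violating.
Others bid (5, 11, 5): truth gives 0; bid 14 gives 3 > 0. Violating.
Others bid (5, 5, 7): truth gives 4; no alternative beats it.
Others bid (5, 5, 14): truth gives 0; no alternative beats it.
(Checking all 64 profiles: 19 have a profitable deviation, 45 do not.)

19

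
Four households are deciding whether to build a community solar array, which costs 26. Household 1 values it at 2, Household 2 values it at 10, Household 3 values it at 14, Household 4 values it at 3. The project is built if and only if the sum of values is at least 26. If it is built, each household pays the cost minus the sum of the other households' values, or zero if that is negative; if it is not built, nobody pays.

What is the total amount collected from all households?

18

Total value 29 ≥ cost 26, so it is built.
Household 1: others sum to 27; max(0, 26 - 27) = 0.
Household 2: others sum to 19; max(0, 26 - 19) = 7.
Household 3: others sum to 15; max(0, 26 - 15) = 11.
Household 4: others sum to 26; max(0, 26 - 26) = 0.
Total collected = 0 + 7 + 11 + 0 = 18.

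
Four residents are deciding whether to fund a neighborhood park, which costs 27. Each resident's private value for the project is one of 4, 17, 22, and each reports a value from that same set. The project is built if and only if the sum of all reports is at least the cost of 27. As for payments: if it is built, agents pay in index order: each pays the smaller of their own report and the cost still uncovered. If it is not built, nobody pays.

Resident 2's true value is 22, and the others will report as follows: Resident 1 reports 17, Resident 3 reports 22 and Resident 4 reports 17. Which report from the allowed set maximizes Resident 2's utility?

Report 4: project built, pays 4, utility 22 - 4 = 18.
Report 17: project built, pays 10, utility 22 - 10 = 12.
Report 22: project built, pays 10, utility 22 - 10 = 12.
The best choice is 4 with utility 18.

4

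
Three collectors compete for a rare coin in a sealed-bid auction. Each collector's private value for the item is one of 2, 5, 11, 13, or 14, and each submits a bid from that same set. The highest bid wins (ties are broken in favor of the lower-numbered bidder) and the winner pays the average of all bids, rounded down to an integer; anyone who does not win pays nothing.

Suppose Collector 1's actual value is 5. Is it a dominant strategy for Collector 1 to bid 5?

No

Consider the case where Collector 2 bids 2 and Collector 3 bids 2.
Truthful bid 5: wins, pays 3, utility 5 - 3 = 2.
Bid 2 instead: wins, pays 2, utility 5 - 2 = 3.
Since 3 > 2, bidding 2 is strictly better here, so truthful bidding is not dominant.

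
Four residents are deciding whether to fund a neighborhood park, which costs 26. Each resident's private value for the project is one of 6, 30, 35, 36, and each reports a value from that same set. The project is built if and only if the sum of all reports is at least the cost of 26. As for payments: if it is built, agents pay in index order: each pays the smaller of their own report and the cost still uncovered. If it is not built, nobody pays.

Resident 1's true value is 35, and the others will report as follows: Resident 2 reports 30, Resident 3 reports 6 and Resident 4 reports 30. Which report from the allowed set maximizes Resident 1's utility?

Report 6: project built, pays 6, utility 35 - 6 = 29.
Report 30: project built, pays 26, utility 35 - 26 = 9.
Report 35: project built, pays 26, utility 35 - 26 = 9.
Report 36: project built, pays 26, utility 35 - 26 = 9.
The best choice is 6 with utility 29.

6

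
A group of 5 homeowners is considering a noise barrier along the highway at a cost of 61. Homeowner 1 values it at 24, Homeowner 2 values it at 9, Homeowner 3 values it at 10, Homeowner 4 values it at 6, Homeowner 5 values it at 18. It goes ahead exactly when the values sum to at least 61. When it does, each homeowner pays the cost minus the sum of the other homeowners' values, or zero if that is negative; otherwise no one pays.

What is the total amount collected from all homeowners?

Total value 67 ≥ cost 61, so it is built.
Homeowner 1: others sum to 43; max(0, 61 - 43) = 18.
Homeowner 2: others sum to 58; max(0, 61 - 58) = 3.
Homeowner 3: others sum to 57; max(0, 61 - 57) = 4.
Homeowner 4: others sum to 61; max(0, 61 - 61) = 0.
Homeowner 5: others sum to 49; max(0, 61 - 49) = 12.
Total collected = 18 + 3 + 4 + 0 + 12 = 37.

37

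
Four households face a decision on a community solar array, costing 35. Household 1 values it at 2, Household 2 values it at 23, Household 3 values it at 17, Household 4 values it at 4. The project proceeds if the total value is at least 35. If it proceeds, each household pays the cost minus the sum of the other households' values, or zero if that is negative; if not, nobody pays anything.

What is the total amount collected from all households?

Total value 46 ≥ cost 35, so it is built.
Household 1: others sum to 44; max(0, 35 - 44) = 0.
Household 2: others sum to 23; max(0, 35 - 23) = 12.
Household 3: others sum to 29; max(0, 35 - 29) = 6.
Household 4: others sum to 42; max(0, 35 - 42) = 0.
Total collected = 0 + 12 + 6 + 0 = 18.

18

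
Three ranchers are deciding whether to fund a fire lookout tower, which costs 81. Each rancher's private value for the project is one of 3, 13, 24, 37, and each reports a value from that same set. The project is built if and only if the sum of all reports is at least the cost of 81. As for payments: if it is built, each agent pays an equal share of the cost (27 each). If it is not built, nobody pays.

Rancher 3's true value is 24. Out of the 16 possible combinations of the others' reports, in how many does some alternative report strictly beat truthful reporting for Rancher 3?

Others report (24, 37): truth gives -3; report 3 gives 0 > -3. Violating.
Others report (37, 24): truth gives -3; report 3 gives 0 > -3. Violating.
Others report (37, 37): truth gives -3; report 3 gives 0 > -3. Violating.
Others report (3, 3): truth gives 0; no alternative beats it.
Others report (3, 13): truth gives 0; no alternative beats it.
(Checking all 16 profiles: 3 have a profitable deviation, 13 do not.)

3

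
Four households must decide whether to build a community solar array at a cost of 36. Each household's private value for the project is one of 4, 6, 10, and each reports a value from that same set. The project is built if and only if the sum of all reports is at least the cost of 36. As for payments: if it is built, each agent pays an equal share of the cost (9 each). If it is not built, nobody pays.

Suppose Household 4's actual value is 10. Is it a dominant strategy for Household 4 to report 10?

Check each profile of the others' reports and compare truth against every alternative report.
Others report (6, 10, 10): truth gives 1, best alternative gives 0.
Others report (10, 6, 10): truth gives 1, best alternative gives 0.
Others report (10, 10, 6): truth gives 1, best alternative gives 0.
Others report (10, 10, 10): truth gives 1, best alternative gives 1.
Others report (4, 4, 4): truth gives 0, best alternative gives 0.
Others report (4, 4, 6): truth gives 0, best alternative gives 0.
(Remaining 21 profiles checked similarly; truth is weakly best in each.)
In every case the truthful report is at least as good as any alternative, so it is a dominant strategy.

Yes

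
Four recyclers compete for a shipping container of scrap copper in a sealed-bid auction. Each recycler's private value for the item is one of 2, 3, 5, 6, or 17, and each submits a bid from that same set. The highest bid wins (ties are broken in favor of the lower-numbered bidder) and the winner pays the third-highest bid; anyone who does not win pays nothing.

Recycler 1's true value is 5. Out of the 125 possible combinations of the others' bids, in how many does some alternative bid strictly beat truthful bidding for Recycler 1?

Others bid (2, 2, 6): truth gives 0; bid 6 gives 3 > 0. Violating.
Others bid (2, 2, 17): truth gives 0; bid 17 gives 3 > 0. Violating.
Others bid (2, 3, 6): truth gives 0; bid 6 gives 2 > 0. Violating.
Others bid (2, 3, 17): truth gives 0; bid 17 gives 2 > 0. Violating.
Others bid (2, 2, 2): truth gives 3; no alternative beats it.
Others bid (2, 2, 3): truth gives 3; no alternative beats it.
(Checking all 125 profiles: 24 have a profitable deviation, 101 do not.)

24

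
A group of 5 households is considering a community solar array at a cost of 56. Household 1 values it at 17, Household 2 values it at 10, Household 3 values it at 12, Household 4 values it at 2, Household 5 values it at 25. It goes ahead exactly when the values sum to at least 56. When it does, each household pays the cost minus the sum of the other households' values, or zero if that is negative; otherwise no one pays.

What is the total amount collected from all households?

Total value 66 ≥ cost 56, so it is built.
Household 1: others sum to 49; max(0, 56 - 49) = 7.
Household 2: others sum to 56; max(0, 56 - 56) = 0.
Household 3: others sum to 54; max(0, 56 - 54) = 2.
Household 4: others sum to 64; max(0, 56 - 64) = 0.
Household 5: others sum to 41; max(0, 56 - 41) = 15.
Total collected = 7 + 0 + 2 + 0 + 15 = 24.

24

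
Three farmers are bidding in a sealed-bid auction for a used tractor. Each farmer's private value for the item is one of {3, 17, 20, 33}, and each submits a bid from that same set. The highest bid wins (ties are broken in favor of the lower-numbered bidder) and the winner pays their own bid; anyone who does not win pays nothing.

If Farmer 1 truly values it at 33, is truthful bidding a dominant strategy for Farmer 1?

No

Consider the case where Farmer 2 bids 3 and Farmer 3 bids 3.
Truthful bid 33: wins, pays 33, utility 33 - 33 = 0.
Bid 3 instead: wins, pays 3, utility 33 - 3 = 30.
Since 30 > 0, bidding 3 is strictly better here, so truthful bidding is not dominant.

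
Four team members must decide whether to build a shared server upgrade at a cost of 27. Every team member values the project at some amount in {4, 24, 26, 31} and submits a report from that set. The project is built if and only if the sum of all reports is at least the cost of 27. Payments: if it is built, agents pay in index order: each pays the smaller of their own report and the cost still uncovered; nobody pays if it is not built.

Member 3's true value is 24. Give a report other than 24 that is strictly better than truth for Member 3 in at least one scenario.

Suppose Member 1 reports 4, Member 2 reports 4 and Member 4 reports 24.
Report 24: project built, pays 19, utility 24 - 19 = 5.
Report 4: project built, pays 4, utility 24 - 4 = 20.
So reporting 4 beats truth here (20 > 5).

4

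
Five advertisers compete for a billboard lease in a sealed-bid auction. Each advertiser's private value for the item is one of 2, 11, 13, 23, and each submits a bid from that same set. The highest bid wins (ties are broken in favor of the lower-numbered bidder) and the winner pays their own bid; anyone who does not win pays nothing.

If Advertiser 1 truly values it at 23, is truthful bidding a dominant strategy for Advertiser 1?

Consider the case where Advertiser 2 bids 2, Advertiser 3 bids 2, Advertiser 4 bids 2 and Advertiser 5 bids 2.
Truthful bid 23: wins, pays 23, utility 23 - 23 = 0.
Bid 2 instead: wins, pays 2, utility 23 - 2 = 21.
Since 21 > 0, bidding 2 is strictly better here, so truthful bidding is not dominant.

No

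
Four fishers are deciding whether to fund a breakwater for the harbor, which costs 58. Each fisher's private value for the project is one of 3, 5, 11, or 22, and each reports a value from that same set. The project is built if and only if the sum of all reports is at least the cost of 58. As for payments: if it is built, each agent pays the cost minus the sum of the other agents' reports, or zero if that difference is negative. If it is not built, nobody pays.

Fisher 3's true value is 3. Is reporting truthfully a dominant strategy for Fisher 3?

Check each profile of the others' reports and compare truth against every alternative report.
Others report (22, 22, 22): truth gives 3, best alternative gives 3.
Others report (3, 3, 3): truth gives 0, best alternative gives 0.
Others report (3, 3, 5): truth gives 0, best alternative gives 0.
Others report (3, 3, 11): truth gives 0, best alternative gives 0.
Others report (3, 3, 22): truth gives 0, best alternative gives 0.
Others report (3, 5, 3): truth gives 0, best alternative gives 0.
(Remaining 58 profiles checked similarly; truth is weakly best in each.)
In every case the truthful report is at least as good as any alternative, so it is a dominant strategy.

Yes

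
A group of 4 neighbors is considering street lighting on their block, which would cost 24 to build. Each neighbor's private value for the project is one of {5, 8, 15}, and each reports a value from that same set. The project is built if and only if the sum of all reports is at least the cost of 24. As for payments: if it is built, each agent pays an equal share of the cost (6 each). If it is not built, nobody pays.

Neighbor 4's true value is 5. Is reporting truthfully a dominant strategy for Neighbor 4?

Yes

Check each profile of the others' reports and compare truth against every alternative report.
Others report (5, 5, 8): truth gives 0, best alternative gives -1.
Others report (5, 8, 5): truth gives 0, best alternative gives -1.
Others report (8, 5, 5): truth gives 0, best alternative gives -1.
Others report (5, 5, 15): truth gives -1, best alternative gives -1.
Others report (5, 8, 8): truth gives -1, best alternative gives -1.
Others report (5, 8, 15): truth gives -1, best alternative gives -1.
(Remaining 21 profiles checked similarly; truth is weakly best in each.)
In every case the truthful report is at least as good as any alternative, so it is a dominant strategy.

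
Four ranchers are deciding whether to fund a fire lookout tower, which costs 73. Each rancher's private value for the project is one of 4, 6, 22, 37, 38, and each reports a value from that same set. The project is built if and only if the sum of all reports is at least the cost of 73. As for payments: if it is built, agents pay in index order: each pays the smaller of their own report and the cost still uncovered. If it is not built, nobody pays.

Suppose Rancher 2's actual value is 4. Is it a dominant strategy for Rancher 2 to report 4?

Yes

Check each profile of the others' reports and compare truth against every alternative report.
Others report (4, 37, 37): truth gives 0, best alternative gives -2.
Others report (4, 37, 38): truth gives 0, best alternative gives -2.
Others report (4, 38, 37): truth gives 0, best alternative gives -2.
Others report (4, 38, 38): truth gives 0, best alternative gives -2.
Others report (6, 37, 37): truth gives 0, best alternative gives -2.
Others report (6, 37, 38): truth gives 0, best alternative gives -2.
(Remaining 119 profiles checked similarly; truth is weakly best in each.)
In every case the truthful report is at least as good as any alternative, so it is a dominant strategy.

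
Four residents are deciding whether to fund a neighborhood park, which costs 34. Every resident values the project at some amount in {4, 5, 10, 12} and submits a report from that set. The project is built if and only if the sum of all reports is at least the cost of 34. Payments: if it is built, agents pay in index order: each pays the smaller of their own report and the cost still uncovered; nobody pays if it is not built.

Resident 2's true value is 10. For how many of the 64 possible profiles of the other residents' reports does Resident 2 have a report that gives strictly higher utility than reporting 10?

Others report (5, 12, 12): truth gives 0; report 5 gives 5 > 0. Violating.
Others report (10, 10, 10): truth gives 0; report 4 gives 6 > 0. Violating.
Others report (10, 10, 12): truth gives 0; report 4 gives 6 > 0. Violating.
Others report (10, 12, 10): truth gives 0; report 4 gives 6 > 0. Violating.
Others report (4, 4, 4): truth gives 0; no alternative beats it.
Others report (4, 4, 5): truth gives 0; no alternative beats it.
(Checking all 64 profiles: 11 have a profitable deviation, 53 do not.)

11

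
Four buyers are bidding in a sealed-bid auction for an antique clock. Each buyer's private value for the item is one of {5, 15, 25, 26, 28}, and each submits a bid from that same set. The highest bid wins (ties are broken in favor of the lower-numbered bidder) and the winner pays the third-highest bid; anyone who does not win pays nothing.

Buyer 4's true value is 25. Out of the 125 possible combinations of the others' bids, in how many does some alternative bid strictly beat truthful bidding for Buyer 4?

Others bid (5, 5, 25): truth gives 0; bid 26 gives 20 > 0. Violating.
Others bid (5, 5, 26): truth gives 0; bid 28 gives 20 > 0. Violating.
Others bid (5, 15, 25): truth gives 0; bid 26 gives 10 > 0. Violating.
Others bid (5, 15, 26): truth gives 0; bid 28 gives 10 > 0. Violating.
Others bid (5, 5, 5): truth gives 20; no alternative beats it.
Others bid (5, 5, 15): truth gives 20; no alternative beats it.
(Checking all 125 profiles: 24 have a profitable deviation, 101 do not.)

24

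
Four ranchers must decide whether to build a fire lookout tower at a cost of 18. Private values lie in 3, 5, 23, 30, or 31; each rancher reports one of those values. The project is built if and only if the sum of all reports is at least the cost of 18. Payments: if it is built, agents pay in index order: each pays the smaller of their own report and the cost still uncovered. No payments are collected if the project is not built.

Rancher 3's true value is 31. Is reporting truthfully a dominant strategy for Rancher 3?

No

Consider the case where Rancher 1 reports 3, Rancher 2 reports 3 and Rancher 4 reports 23.
Truthful report 31: project built, pays 12, utility 31 - 12 = 19.
Report 3 instead: project built, pays 3, utility 31 - 3 = 28.
Since 28 > 19, reporting 3 is strictly better here, so truthful reporting is not dominant.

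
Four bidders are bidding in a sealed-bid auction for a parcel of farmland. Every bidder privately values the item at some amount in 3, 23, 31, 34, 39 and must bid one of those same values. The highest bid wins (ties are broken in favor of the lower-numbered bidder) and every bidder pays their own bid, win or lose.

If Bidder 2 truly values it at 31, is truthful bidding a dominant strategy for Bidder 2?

Consider the case where Bidder 1 bids 3, Bidder 3 bids 3 and Bidder 4 bids 3.
Truthful bid 31: wins, pays 31, utility 31 - 31 = 0.
Bid 23 instead: wins, pays 23, utility 31 - 23 = 8.
Since 8 > 0, bidding 23 is strictly better here, so truthful bidding is not dominant.

No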